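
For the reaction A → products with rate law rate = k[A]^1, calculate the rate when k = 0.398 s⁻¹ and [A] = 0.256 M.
0.1019 M/s

rate = k·[A]^1 = 0.398·(0.256)^1 = 0.398·0.256 = 0.1019 M/s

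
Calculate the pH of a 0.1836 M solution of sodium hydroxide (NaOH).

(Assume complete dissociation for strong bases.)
pH = 13.26

[OH⁻] = 0.1836 M for strong base. pOH = -log[OH⁻] = 0.74, pH = 14 - pOH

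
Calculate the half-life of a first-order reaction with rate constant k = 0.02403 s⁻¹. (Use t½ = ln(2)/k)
28.85 s

t½ = ln(2)/k = 0.6931/0.02403 = 28.85 s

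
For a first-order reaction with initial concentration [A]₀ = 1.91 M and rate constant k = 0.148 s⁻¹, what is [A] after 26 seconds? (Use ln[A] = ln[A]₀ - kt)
0.0407 M

ln[A] = ln[A]₀ - k·t = ln(1.91) - (0.148)·(26) = 0.6471 - 3.8480 = -3.2009
[A] = e^(-3.2009) = 0.0407 M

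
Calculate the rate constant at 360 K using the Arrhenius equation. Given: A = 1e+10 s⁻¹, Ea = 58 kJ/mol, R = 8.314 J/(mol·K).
3.84e+01 s⁻¹

k = A·exp(-Ea/(R·T)) = 1e+10·exp(-58000/(8.314·360)) = 1e+10·exp(-19.3783) = 1e+10·3.8381e-09 = 3.84e+01 s⁻¹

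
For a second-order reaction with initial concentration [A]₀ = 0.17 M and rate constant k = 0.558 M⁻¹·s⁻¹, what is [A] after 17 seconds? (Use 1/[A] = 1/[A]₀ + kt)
0.0651 M

1/[A] = 1/[A]₀ + k·t = 1/0.17 + (0.558)·(17) = 5.8824 + 9.4860 = 15.3684
[A] = 1/15.3684 = 0.0651 M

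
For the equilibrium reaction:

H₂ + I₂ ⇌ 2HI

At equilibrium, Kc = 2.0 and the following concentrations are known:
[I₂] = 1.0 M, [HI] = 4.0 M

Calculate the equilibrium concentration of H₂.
[H₂] = 8.0000 M

Kc = ([HI]^2) / ([H₂] × [I₂]) = 2.0
[H₂]^1 = (product terms)/(Kc · other reactant terms) = 16 / (2.0 · 1) = 8
[H₂] = 8.0000 M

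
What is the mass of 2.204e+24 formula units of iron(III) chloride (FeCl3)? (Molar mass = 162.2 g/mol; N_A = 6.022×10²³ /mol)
Moles = 2.204e+24 ÷ 6.022×10²³ = 3.65991 mol
Mass = 3.65991 mol × 162.2 g/mol = 593.6 g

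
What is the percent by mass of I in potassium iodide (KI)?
Mass of I in formula = 126.9 × 1 = 126.9 g/mol
Molar mass = 166.0 g/mol
% I = (126.9/166.0) × 100% = 76.45%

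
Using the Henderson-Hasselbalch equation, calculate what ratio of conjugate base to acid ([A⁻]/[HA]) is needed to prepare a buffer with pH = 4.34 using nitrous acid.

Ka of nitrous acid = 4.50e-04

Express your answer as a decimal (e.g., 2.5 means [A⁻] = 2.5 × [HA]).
[A⁻]/[HA] = 9.845

pKa = −log(4.50e-04) = 3.3468. pH = pKa + log([A⁻]/[HA]). 4.34 = 3.3468 + log(ratio). log(ratio) = 4.34 − 3.3468 = 0.9932. ratio = 10^(0.9932) = 9.845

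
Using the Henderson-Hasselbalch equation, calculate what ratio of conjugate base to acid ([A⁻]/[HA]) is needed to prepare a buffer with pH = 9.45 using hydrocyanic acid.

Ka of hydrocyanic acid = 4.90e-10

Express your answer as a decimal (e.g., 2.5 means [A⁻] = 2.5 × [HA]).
[A⁻]/[HA] = 1.381

pKa = −log(4.90e-10) = 9.3098. pH = pKa + log([A⁻]/[HA]). 9.45 = 9.3098 + log(ratio). log(ratio) = 9.45 − 9.3098 = 0.1402. ratio = 10^(0.1402) = 1.381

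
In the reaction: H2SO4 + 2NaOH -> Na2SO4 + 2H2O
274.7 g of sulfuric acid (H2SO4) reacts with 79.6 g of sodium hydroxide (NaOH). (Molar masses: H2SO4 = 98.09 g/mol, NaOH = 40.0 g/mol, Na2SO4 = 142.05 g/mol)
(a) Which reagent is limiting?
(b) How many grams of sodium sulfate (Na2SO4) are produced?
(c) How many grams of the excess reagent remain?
(a) NaOH, (b) 141.3 g, (c) 177.1 g

Moles of H2SO4 = 274.7 g ÷ 98.09 g/mol = 2.80049 mol
Moles of NaOH = 79.6 g ÷ 40.0 g/mol = 1.99 mol
Moles ÷ coefficient: H2SO4: 2.80049/1 = 2.8, NaOH: 1.99/2 = 0.995
(a) NaOH has the smaller value, so NaOH is the limiting reagent.
(b) Moles of Na2SO4 = 1.99 mol NaOH × (1/2) = 0.995 mol; mass = 0.995 mol × 142.05 g/mol = 141.3 g
(c) H2SO4 consumed = 1.99 × (1/2) = 0.995 mol; remaining = 2.80049 − 0.995 = 1.80549 mol; mass = 1.80549 mol × 98.09 g/mol = 177.1 g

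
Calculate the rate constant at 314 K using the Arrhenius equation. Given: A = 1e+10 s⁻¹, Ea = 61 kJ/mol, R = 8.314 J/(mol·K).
7.11e-01 s⁻¹

k = A·exp(-Ea/(R·T)) = 1e+10·exp(-61000/(8.314·314)) = 1e+10·exp(-23.3663) = 1e+10·7.1144e-11 = 7.11e-01 s⁻¹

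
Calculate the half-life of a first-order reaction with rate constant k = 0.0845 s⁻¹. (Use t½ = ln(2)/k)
8.20 s

t½ = ln(2)/k = 0.6931/0.0845 = 8.20 s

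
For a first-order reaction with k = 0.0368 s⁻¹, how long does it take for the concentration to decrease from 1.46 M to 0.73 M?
18.84 s

From ln[A] = ln[A]₀ - k·t: t = ln([A]₀/[A])/k = ln(1.46/0.73)/0.0368 = ln(2.0000)/0.0368 = 0.6931/0.0368 = 18.84 s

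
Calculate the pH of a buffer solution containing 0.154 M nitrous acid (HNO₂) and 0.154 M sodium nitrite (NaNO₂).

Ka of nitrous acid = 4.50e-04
pH = 3.35

pKa = -log(4.50e-04) = 3.35. pH = pKa + log([A⁻]/[HA]) = 3.35 + log(0.154/0.154)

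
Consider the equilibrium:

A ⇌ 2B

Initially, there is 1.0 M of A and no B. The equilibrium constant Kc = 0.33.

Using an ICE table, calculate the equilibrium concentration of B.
[B] = 0.498 M

ICE: [A] = 1.0 − x, [B] = 2x.
Kc = (2x)²/(1.0 − x) = 0.33 ⇒ 4x² + 0.33x − 0.33 = 0.
x = (−0.33 + √(0.33² + 4·4·0.33))/(2·4) = (−0.33 + √5.3889)/8 = 0.24893.
[B] = 2x = 0.498 M.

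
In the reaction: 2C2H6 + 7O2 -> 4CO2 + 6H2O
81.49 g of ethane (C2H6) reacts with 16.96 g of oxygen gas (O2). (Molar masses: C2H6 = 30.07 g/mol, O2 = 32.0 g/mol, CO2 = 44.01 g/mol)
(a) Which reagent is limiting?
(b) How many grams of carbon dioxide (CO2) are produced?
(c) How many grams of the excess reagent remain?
(a) O2, (b) 13.33 g, (c) 76.94 g

Moles of C2H6 = 81.49 g ÷ 30.07 g/mol = 2.71001 mol
Moles of O2 = 16.96 g ÷ 32.0 g/mol = 0.53 mol
Moles ÷ coefficient: C2H6: 2.71001/2 = 1.355, O2: 0.53/7 = 0.07571
(a) O2 has the smaller value, so O2 is the limiting reagent.
(b) Moles of CO2 = 0.53 mol O2 × (4/7) = 0.302857 mol; mass = 0.302857 mol × 44.01 g/mol = 13.33 g
(c) C2H6 consumed = 0.53 × (2/7) = 0.151429 mol; remaining = 2.71001 − 0.151429 = 2.55858 mol; mass = 2.55858 mol × 30.07 g/mol = 76.94 g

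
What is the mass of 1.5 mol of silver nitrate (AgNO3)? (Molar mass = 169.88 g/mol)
Mass = 1.5 mol × 169.88 g/mol = 254.8 g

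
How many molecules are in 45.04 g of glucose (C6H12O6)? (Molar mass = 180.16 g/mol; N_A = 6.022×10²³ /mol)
Moles = 45.04 g ÷ 180.16 g/mol = 0.25 mol
Molecules = 0.25 mol × 6.022×10²³ /mol = 1.506e+23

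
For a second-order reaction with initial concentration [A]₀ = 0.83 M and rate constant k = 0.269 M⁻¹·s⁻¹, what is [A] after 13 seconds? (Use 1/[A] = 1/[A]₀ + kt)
0.2127 M

1/[A] = 1/[A]₀ + k·t = 1/0.83 + (0.269)·(13) = 1.2048 + 3.4970 = 4.7018
[A] = 1/4.7018 = 0.2127 M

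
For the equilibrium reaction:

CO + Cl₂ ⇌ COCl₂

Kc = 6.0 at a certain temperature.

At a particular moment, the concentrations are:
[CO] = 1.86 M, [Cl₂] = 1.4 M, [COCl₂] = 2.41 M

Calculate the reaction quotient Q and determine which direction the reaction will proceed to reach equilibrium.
Q = 0.925, Q < K, reaction proceeds forward (toward products)

Q = ([COCl₂]) / ([CO] × [Cl₂])
  = ((2.41)) / ((1.86)·(1.4)) = 2.41/2.604 = 0.9255
Since Q = 0.9255 < Kc = 6.0, the reaction proceeds forward (toward products) to reach equilibrium.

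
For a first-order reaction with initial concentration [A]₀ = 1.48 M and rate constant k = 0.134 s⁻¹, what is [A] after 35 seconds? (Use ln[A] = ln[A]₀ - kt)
0.0136 M

ln[A] = ln[A]₀ - k·t = ln(1.48) - (0.134)·(35) = 0.3920 - 4.6900 = -4.2980
[A] = e^(-4.2980) = 0.0136 M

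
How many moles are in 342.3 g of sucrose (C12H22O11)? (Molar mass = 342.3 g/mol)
Moles = 342.3 g ÷ 342.3 g/mol = 1 mol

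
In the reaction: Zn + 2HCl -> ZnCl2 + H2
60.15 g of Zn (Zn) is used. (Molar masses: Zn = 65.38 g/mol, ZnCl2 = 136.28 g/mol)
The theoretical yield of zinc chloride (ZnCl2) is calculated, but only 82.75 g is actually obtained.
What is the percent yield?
Moles of Zn = 60.15 g ÷ 65.38 g/mol = 0.920006 mol
Mole ratio: 1 mol ZnCl2 / 1 mol Zn
Moles of ZnCl2 = 0.920006 × (1/1) = 0.920006 mol
Theoretical yield = 0.920006 mol × 136.28 g/mol = 125.38 g
Actual yield = 82.75 g
Percent yield = (82.75 / 125.38) × 100% = 66.0%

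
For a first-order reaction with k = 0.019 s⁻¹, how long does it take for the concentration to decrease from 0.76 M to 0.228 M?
63.37 s

From ln[A] = ln[A]₀ - k·t: t = ln([A]₀/[A])/k = ln(0.76/0.228)/0.019 = ln(3.3333)/0.019 = 1.2040/0.019 = 63.37 s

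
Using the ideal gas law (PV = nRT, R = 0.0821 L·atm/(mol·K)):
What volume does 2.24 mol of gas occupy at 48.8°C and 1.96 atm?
T = 48.8°C + 273.15 = 321.95 K
V = nRT/P = (2.24 × 0.0821 × 321.95) / 1.96
V = 30.21 L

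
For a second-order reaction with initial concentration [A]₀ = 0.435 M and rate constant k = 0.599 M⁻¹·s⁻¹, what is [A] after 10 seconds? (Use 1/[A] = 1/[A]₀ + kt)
0.1206 M

1/[A] = 1/[A]₀ + k·t = 1/0.435 + (0.599)·(10) = 2.2989 + 5.9900 = 8.2889
[A] = 1/8.2889 = 0.1206 M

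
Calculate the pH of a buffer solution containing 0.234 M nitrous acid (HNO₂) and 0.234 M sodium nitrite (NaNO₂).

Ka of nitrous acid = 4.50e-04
pH = 3.35

pKa = -log(4.50e-04) = 3.35. pH = pKa + log([A⁻]/[HA]) = 3.35 + log(0.234/0.234)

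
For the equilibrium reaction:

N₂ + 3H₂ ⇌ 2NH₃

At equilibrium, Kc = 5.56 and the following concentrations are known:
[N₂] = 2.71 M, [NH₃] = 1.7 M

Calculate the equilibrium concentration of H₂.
[H₂] = 0.5767 M

Kc = ([NH₃]^2) / ([N₂] × [H₂]^3) = 5.56
[H₂]^3 = (product terms)/(Kc · other reactant terms) = 2.89 / (5.56 · 2.71) = 0.1918
[H₂] = (0.1918)^(1/3) = 0.5767 M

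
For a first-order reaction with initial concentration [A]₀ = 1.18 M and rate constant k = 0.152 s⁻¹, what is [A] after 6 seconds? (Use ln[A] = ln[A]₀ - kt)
0.4740 M

ln[A] = ln[A]₀ - k·t = ln(1.18) - (0.152)·(6) = 0.1655 - 0.9120 = -0.7465
[A] = e^(-0.7465) = 0.4740 M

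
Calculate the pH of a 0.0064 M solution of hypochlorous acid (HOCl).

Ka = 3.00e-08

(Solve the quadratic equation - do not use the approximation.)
pH = 4.86

x² + Ka×x - Ka×C = 0. Using quadratic formula: [H⁺] = 1.3841e-05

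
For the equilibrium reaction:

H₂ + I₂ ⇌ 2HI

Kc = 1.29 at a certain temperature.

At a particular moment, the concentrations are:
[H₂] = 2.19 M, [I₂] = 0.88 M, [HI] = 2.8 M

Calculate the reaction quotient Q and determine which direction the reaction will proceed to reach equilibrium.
Q = 4.068, Q > K, reaction proceeds reverse (toward reactants)

Q = ([HI]^2) / ([H₂] × [I₂])
  = ((2.8)^2) / ((2.19)·(0.88)) = 7.84/1.9272 = 4.068
Since Q = 4.068 > Kc = 1.29, the reaction proceeds reverse (toward reactants) to reach equilibrium.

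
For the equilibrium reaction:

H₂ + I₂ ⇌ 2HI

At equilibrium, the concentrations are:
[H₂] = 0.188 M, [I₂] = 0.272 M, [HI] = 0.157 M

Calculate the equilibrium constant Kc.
K_c = 0.4820

Kc = ([HI]^2) / ([H₂] × [I₂])
   = ((0.157)^2) / ((0.188)·(0.272))
   = 0.024649 / 0.051136 = 0.4820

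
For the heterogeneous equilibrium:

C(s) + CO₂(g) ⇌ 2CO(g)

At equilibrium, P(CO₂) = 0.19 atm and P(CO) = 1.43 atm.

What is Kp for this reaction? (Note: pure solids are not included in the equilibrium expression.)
K_p = 10.763

Solid C is excluded.
Kp = P(CO)²/P(CO₂) = (1.43)²/0.19 = 2.045/0.19 = 10.763.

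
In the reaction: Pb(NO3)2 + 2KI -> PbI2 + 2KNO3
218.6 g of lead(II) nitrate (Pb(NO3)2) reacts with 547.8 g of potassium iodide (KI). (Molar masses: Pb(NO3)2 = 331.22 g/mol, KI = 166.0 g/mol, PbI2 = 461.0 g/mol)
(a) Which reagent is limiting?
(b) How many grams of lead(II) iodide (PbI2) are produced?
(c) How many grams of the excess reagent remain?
(a) Pb(NO3)2, (b) 304.3 g, (c) 328.7 g

Moles of Pb(NO3)2 = 218.6 g ÷ 331.22 g/mol = 0.659984 mol
Moles of KI = 547.8 g ÷ 166.0 g/mol = 3.3 mol
Moles ÷ coefficient: Pb(NO3)2: 0.659984/1 = 0.66, KI: 3.3/2 = 1.65
(a) Pb(NO3)2 has the smaller value, so Pb(NO3)2 is the limiting reagent.
(b) Moles of PbI2 = 0.659984 mol Pb(NO3)2 × (1/1) = 0.659984 mol; mass = 0.659984 mol × 461.0 g/mol = 304.3 g
(c) KI consumed = 0.659984 × (2/1) = 1.31997 mol; remaining = 3.3 − 1.31997 = 1.98003 mol; mass = 1.98003 mol × 166.0 g/mol = 328.7 g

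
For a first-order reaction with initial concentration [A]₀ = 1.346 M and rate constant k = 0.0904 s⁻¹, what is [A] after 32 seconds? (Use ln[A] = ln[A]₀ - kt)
0.0746 M

ln[A] = ln[A]₀ - k·t = ln(1.346) - (0.0904)·(32) = 0.2971 - 2.8928 = -2.5957
[A] = e^(-2.5957) = 0.0746 M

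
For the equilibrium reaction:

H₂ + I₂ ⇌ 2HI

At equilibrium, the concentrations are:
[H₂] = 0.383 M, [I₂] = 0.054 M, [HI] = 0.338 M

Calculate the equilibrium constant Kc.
K_c = 5.5238

Kc = ([HI]^2) / ([H₂] × [I₂])
   = ((0.338)^2) / ((0.383)·(0.054))
   = 0.11424 / 0.020682 = 5.5238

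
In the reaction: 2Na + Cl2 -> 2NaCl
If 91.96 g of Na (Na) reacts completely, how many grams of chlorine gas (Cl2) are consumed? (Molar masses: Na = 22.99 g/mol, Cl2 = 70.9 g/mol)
Moles of Na = 91.96 g ÷ 22.99 g/mol = 4 mol
Mole ratio: 1 mol Cl2 / 2 mol Na
Moles of Cl2 = 4 × (1/2) = 2 mol
Mass of Cl2 = 2 mol × 70.9 g/mol = 141.8 g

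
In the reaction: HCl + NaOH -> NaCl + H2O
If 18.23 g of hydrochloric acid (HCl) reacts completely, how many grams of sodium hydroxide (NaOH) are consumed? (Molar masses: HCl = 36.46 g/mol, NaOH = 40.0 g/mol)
Moles of HCl = 18.23 g ÷ 36.46 g/mol = 0.5 mol
Mole ratio: 1 mol NaOH / 1 mol HCl
Moles of NaOH = 0.5 × (1/1) = 0.5 mol
Mass of NaOH = 0.5 mol × 40.0 g/mol = 20 g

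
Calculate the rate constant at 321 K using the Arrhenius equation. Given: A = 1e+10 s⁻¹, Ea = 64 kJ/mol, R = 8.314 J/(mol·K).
3.85e-01 s⁻¹

k = A·exp(-Ea/(R·T)) = 1e+10·exp(-64000/(8.314·321)) = 1e+10·exp(-23.9809) = 1e+10·3.8481e-11 = 3.85e-01 s⁻¹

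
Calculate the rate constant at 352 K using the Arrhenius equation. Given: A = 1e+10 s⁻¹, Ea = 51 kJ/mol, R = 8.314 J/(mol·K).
2.70e+02 s⁻¹

k = A·exp(-Ea/(R·T)) = 1e+10·exp(-51000/(8.314·352)) = 1e+10·exp(-17.4268) = 1e+10·2.7017e-08 = 2.70e+02 s⁻¹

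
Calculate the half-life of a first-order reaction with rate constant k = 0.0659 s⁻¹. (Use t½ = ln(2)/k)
10.52 s

t½ = ln(2)/k = 0.6931/0.0659 = 10.52 s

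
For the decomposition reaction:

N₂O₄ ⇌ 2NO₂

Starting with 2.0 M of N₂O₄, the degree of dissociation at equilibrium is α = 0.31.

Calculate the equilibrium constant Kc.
K_c = 1.1142

x = α·[A]₀ = 0.31 × 2.0 = 0.62 M dissociated.
At eq: [N₂O₄] = 2.0 − 0.62 = 1.38 M; [NO₂] = 2x = 1.24 M.
Kc = [NO₂]²/[N₂O₄] = (1.24)²/1.38 = 1.114.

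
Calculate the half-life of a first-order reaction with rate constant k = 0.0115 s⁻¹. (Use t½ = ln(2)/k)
60.27 s

t½ = ln(2)/k = 0.6931/0.0115 = 60.27 s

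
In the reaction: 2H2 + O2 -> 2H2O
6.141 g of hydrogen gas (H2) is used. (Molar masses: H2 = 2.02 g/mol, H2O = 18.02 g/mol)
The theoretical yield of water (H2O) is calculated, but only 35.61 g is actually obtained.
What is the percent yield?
Moles of H2 = 6.141 g ÷ 2.02 g/mol = 3.0401 mol
Mole ratio: 2 mol H2O / 2 mol H2
Moles of H2O = 3.0401 × (2/2) = 3.0401 mol
Theoretical yield = 3.0401 mol × 18.02 g/mol = 54.783 g
Actual yield = 35.61 g
Percent yield = (35.61 / 54.783) × 100% = 65.0%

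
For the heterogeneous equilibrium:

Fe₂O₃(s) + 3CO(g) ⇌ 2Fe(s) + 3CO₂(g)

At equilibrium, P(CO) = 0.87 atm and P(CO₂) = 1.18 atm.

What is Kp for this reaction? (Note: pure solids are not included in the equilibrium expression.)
K_p = 2.495

Solids (Fe₂O₃, Fe) are excluded.
Kp = P(CO₂)³/P(CO)³ = (1.18)³/(0.87)³ = 1.643/0.6585 = 2.495.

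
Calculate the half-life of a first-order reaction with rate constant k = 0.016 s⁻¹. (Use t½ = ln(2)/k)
43.32 s

t½ = ln(2)/k = 0.6931/0.016 = 43.32 s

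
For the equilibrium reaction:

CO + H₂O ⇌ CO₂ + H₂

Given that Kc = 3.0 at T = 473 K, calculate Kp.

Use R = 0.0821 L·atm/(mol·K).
K_p = 3.0000

Δn = (moles gaseous products) − (moles gaseous reactants) = 0
T = 473 K; RT = 0.0821 × 473 = 38.8333
Kp = Kc·(RT)^Δn = 3.0 × (38.8333)^0 = 3.0 × 1 = 3.0000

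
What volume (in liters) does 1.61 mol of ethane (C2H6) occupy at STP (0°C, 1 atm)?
At STP, 1 mol of gas occupies 22.4 L
Volume = 1.61 mol × 22.4 L/mol = 36.06 L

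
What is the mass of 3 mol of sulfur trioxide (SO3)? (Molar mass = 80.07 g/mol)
Mass = 3 mol × 80.07 g/mol = 240.2 g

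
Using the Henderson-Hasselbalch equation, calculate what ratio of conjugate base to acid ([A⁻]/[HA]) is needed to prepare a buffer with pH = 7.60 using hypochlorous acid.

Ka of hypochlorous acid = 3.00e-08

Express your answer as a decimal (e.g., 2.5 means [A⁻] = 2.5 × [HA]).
[A⁻]/[HA] = 1.194

pKa = −log(3.00e-08) = 7.5229. pH = pKa + log([A⁻]/[HA]). 7.60 = 7.5229 + log(ratio). log(ratio) = 7.60 − 7.5229 = 0.0771. ratio = 10^(0.0771) = 1.194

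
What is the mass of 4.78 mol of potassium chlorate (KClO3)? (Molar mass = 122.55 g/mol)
Mass = 4.78 mol × 122.55 g/mol = 585.8 g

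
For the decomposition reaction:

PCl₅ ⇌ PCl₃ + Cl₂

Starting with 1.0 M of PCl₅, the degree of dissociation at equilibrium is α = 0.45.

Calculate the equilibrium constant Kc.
K_c = 0.3682

x = α·[A]₀ = 0.45 × 1.0 = 0.45 M dissociated.
At eq: [PCl₅] = 1.0 − 0.45 = 0.55 M; [PCl₃] = [Cl₂] = x = 0.45 M.
Kc = [PCl₃][Cl₂]/[PCl₅] = (0.45)²/0.55 = 0.3682.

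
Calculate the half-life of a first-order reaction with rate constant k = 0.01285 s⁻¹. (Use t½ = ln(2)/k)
53.94 s

t½ = ln(2)/k = 0.6931/0.01285 = 53.94 s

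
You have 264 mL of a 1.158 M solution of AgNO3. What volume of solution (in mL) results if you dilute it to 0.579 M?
Using M₁V₁ = M₂V₂:
1.158 × 264 = 0.579 × V₂
V₂ = (1.158 × 264) / 0.579 = 528 mL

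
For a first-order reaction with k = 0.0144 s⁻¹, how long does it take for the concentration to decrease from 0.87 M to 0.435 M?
48.14 s

From ln[A] = ln[A]₀ - k·t: t = ln([A]₀/[A])/k = ln(0.87/0.435)/0.0144 = ln(2.0000)/0.0144 = 0.6931/0.0144 = 48.14 s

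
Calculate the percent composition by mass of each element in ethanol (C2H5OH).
C: 52.14%, H: 13.13%, O: 34.73%

Molar mass of C2H5OH = 46.07 g/mol
% C = (2 × 12.01) / 46.07 × 100% = 24.02 / 46.07 × 100% = 52.14%
% H = (6 × 1.008) / 46.07 × 100% = 6.048 / 46.07 × 100% = 13.13%
% O = (1 × 16.0) / 46.07 × 100% = 16 / 46.07 × 100% = 34.73%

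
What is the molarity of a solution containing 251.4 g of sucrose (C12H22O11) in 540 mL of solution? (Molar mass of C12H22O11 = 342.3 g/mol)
Moles of C12H22O11 = 251.4 g ÷ 342.3 g/mol = 0.734443 mol
Volume = 540 mL = 0.54 L
Molarity = 0.734443 mol ÷ 0.54 L = 1.36 M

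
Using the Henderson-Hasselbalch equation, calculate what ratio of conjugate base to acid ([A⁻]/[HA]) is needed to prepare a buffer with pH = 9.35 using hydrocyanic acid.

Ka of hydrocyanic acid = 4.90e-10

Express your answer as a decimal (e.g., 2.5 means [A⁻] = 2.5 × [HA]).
[A⁻]/[HA] = 1.097

pKa = −log(4.90e-10) = 9.3098. pH = pKa + log([A⁻]/[HA]). 9.35 = 9.3098 + log(ratio). log(ratio) = 9.35 − 9.3098 = 0.0402. ratio = 10^(0.0402) = 1.097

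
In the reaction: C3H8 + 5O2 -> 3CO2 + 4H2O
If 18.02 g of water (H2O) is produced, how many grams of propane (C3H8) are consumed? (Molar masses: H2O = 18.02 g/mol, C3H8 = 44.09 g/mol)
Moles of H2O = 18.02 g ÷ 18.02 g/mol = 1 mol
Mole ratio: 1 mol C3H8 / 4 mol H2O
Moles of C3H8 = 1 × (1/4) = 0.25 mol
Mass of C3H8 = 0.25 mol × 44.09 g/mol = 11.02 g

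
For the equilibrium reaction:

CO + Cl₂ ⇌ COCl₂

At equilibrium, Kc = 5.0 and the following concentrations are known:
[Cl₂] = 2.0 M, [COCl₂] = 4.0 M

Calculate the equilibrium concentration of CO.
[CO] = 0.4000 M

Kc = ([COCl₂]) / ([CO] × [Cl₂]) = 5.0
[CO]^1 = (product terms)/(Kc · other reactant terms) = 4 / (5.0 · 2) = 0.4
[CO] = 0.4000 M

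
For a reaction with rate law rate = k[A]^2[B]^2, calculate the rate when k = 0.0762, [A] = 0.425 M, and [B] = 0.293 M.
0.001182 M/s

rate = k·[A]^2·[B]^2 = 0.0762·(0.425)^2·(0.293)^2 = 0.0762·0.180625·0.085849 = 0.001182 M/s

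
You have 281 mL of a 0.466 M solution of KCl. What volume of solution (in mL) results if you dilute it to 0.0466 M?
Using M₁V₁ = M₂V₂:
0.466 × 281 = 0.0466 × V₂
V₂ = (0.466 × 281) / 0.0466 = 2810 mL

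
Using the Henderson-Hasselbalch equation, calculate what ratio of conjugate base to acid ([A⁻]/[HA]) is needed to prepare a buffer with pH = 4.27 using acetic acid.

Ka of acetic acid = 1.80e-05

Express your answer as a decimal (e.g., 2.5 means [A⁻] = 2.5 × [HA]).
[A⁻]/[HA] = 0.335

pKa = −log(1.80e-05) = 4.7447. pH = pKa + log([A⁻]/[HA]). 4.27 = 4.7447 + log(ratio). log(ratio) = 4.27 − 4.7447 = -0.4747. ratio = 10^(-0.4747) = 0.335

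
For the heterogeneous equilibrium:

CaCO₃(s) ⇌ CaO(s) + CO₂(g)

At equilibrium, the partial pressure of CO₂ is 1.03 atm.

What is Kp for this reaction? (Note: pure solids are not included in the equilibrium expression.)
K_p = 1.03

Solids (CaCO₃, CaO) have activity 1 and are excluded.
Kp = P(CO₂) = 1.03.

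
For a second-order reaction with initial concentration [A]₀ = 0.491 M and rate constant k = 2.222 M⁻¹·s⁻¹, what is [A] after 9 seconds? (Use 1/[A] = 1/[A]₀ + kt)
0.0454 M

1/[A] = 1/[A]₀ + k·t = 1/0.491 + (2.222)·(9) = 2.0367 + 19.9980 = 22.0347
[A] = 1/22.0347 = 0.0454 M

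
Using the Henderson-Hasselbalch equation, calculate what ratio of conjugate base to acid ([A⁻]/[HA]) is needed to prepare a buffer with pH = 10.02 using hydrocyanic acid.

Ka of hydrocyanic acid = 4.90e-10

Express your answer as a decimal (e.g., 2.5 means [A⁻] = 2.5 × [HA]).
[A⁻]/[HA] = 5.131

pKa = −log(4.90e-10) = 9.3098. pH = pKa + log([A⁻]/[HA]). 10.02 = 9.3098 + log(ratio). log(ratio) = 10.02 − 9.3098 = 0.7102. ratio = 10^(0.7102) = 5.131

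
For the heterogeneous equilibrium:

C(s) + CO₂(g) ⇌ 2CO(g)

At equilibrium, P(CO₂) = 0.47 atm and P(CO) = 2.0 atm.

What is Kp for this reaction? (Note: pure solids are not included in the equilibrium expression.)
K_p = 8.511

Solid C is excluded.
Kp = P(CO)²/P(CO₂) = (2.0)²/0.47 = 4/0.47 = 8.511.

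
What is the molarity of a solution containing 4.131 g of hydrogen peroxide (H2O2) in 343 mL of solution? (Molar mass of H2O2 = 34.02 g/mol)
Moles of H2O2 = 4.131 g ÷ 34.02 g/mol = 0.121429 mol
Volume = 343 mL = 0.343 L
Molarity = 0.121429 mol ÷ 0.343 L = 0.354 M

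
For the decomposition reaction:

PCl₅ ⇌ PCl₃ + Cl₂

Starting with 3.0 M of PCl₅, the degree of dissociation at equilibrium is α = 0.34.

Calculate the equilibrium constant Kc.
K_c = 0.5255

x = α·[A]₀ = 0.34 × 3.0 = 1.02 M dissociated.
At eq: [PCl₅] = 3.0 − 1.02 = 1.98 M; [PCl₃] = [Cl₂] = x = 1.02 M.
Kc = [PCl₃][Cl₂]/[PCl₅] = (1.02)²/1.98 = 0.5255.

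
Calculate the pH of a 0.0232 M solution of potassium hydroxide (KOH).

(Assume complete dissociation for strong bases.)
pH = 12.37

[OH⁻] = 0.0232 M for strong base. pOH = -log[OH⁻] = 1.63, pH = 14 - pOH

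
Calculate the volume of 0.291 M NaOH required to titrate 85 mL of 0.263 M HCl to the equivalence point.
V_{base} = 76.8 mL

At equivalence: moles acid = moles base.
moles HCl = 0.263 M × 0.085 L = 0.022355 mol
V_NaOH = 0.022355 mol ÷ 0.291 M = 0.07682 L = 76.8 mL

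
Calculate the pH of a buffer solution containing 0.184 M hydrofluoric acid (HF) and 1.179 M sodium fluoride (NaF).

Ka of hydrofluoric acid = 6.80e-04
pH = 3.97

pKa = -log(6.80e-04) = 3.17. pH = pKa + log([A⁻]/[HA]) = 3.17 + log(1.179/0.184)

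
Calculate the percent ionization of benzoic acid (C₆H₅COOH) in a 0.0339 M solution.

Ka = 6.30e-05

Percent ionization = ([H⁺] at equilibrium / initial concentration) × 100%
Percent ionization = 4.22%

Let x = [H⁺]. Ka = x²/(C - x) ⇒ x² + (6.30e-05)x - (6.30e-05)(0.0339) = 0. x = 1.4302e-03. Percent = (1.4302e-03/0.0339) × 100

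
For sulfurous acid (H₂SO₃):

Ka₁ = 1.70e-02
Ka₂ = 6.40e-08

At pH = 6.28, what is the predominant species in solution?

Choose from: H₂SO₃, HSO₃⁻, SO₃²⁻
HSO₃⁻

pKa1 = 1.77, pKa2 = 7.19. Each pKa is the crossover between adjacent species; pH = 6.28 lies in the region where HSO₃⁻ predominates.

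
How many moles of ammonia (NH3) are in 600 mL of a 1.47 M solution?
Moles = Molarity × Volume (L)
Moles = 1.47 M × 0.6 L = 0.882 mol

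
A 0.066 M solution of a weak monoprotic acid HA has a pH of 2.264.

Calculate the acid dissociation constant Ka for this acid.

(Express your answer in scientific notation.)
K_a = 4.90e-04

[H⁺] = 10^(−pH) = 10^(−2.264) = 5.445e-03 M. For HA ⇌ H⁺ + A⁻, Ka = x²/(C − x) = (5.445e-03)²/(0.066 − 5.445e-03) = 4.90e-04.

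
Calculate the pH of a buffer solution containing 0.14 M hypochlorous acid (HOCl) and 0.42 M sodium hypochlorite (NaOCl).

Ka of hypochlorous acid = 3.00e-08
pH = 8.00

pKa = -log(3.00e-08) = 7.52. pH = pKa + log([A⁻]/[HA]) = 7.52 + log(0.42/0.14)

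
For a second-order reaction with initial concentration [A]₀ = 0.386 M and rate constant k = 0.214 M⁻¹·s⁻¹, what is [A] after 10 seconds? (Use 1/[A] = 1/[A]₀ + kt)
0.2114 M

1/[A] = 1/[A]₀ + k·t = 1/0.386 + (0.214)·(10) = 2.5907 + 2.1400 = 4.7307
[A] = 1/4.7307 = 0.2114 M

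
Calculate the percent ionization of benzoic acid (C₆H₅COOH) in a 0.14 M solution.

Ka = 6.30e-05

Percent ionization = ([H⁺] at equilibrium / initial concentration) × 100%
Percent ionization = 2.1%

Let x = [H⁺]. Ka = x²/(C - x) ⇒ x² + (6.30e-05)x - (6.30e-05)(0.14) = 0. x = 2.9385e-03. Percent = (2.9385e-03/0.14) × 100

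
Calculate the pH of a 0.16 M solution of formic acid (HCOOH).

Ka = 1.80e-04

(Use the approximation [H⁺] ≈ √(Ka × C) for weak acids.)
pH = 2.27

[H⁺] = √(Ka × C) = √(1.80e-04 × 0.16) = 5.3666e-03. pH = -log(5.3666e-03)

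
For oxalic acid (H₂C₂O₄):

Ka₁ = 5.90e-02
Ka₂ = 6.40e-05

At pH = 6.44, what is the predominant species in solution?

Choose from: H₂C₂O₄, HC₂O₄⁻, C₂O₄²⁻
C₂O₄²⁻

pKa1 = 1.23, pKa2 = 4.19. Each pKa is the crossover between adjacent species; pH = 6.44 lies in the region where C₂O₄²⁻ predominates.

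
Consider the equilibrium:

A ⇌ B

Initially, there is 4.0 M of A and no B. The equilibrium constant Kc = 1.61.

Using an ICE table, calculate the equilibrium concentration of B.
[B] = 2.467 M

ICE: [A] = 4.0 − x, [B] = x.
Kc = x/(4.0 − x) = 1.61 ⇒ x = 1.61·4.0/(1 + 1.61) = 6.44/2.61 = 2.467.
[B] = x = 2.467 M.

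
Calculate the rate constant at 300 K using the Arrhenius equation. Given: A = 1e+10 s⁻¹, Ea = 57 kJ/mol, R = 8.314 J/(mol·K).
1.19e+00 s⁻¹

k = A·exp(-Ea/(R·T)) = 1e+10·exp(-57000/(8.314·300)) = 1e+10·exp(-22.8530) = 1e+10·1.1887e-10 = 1.19e+00 s⁻¹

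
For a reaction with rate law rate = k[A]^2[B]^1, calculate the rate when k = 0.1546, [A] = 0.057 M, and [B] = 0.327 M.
0.0001643 M/s

rate = k·[A]^2·[B]^1 = 0.1546·(0.057)^2·(0.327)^1 = 0.1546·0.003249·0.327 = 0.0001643 M/s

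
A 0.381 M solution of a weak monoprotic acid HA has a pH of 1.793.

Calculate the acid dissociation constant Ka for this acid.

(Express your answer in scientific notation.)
K_a = 7.11e-04

[H⁺] = 10^(−pH) = 10^(−1.793) = 1.611e-02 M. For HA ⇌ H⁺ + A⁻, Ka = x²/(C − x) = (1.611e-02)²/(0.381 − 1.611e-02) = 7.11e-04.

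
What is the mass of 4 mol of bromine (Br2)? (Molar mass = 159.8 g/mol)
Mass = 4 mol × 159.8 g/mol = 639.2 g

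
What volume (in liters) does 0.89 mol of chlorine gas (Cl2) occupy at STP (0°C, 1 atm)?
At STP, 1 mol of gas occupies 22.4 L
Volume = 0.89 mol × 22.4 L/mol = 19.94 L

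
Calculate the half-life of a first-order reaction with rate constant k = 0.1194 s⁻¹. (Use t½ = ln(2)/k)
5.81 s

t½ = ln(2)/k = 0.6931/0.1194 = 5.81 s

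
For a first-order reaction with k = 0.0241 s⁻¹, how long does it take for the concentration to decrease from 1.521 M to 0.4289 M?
52.53 s

From ln[A] = ln[A]₀ - k·t: t = ln([A]₀/[A])/k = ln(1.521/0.4289)/0.0241 = ln(3.5463)/0.0241 = 1.2659/0.0241 = 52.53 s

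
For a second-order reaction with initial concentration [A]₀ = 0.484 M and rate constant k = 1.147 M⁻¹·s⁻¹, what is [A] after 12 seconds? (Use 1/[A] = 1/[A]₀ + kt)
0.0632 M

1/[A] = 1/[A]₀ + k·t = 1/0.484 + (1.147)·(12) = 2.0661 + 13.7640 = 15.8301
[A] = 1/15.8301 = 0.0632 M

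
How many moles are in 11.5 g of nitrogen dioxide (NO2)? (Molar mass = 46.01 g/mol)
Moles = 11.5 g ÷ 46.01 g/mol = 0.2499 mol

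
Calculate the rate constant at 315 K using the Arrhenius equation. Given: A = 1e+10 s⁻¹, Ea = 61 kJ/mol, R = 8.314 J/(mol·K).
7.66e-01 s⁻¹

k = A·exp(-Ea/(R·T)) = 1e+10·exp(-61000/(8.314·315)) = 1e+10·exp(-23.2921) = 1e+10·7.6622e-11 = 7.66e-01 s⁻¹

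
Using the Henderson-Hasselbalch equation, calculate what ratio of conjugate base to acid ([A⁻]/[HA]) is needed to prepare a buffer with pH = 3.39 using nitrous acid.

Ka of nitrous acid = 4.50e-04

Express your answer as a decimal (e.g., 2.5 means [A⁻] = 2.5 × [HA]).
[A⁻]/[HA] = 1.105

pKa = −log(4.50e-04) = 3.3468. pH = pKa + log([A⁻]/[HA]). 3.39 = 3.3468 + log(ratio). log(ratio) = 3.39 − 3.3468 = 0.0432. ratio = 10^(0.0432) = 1.105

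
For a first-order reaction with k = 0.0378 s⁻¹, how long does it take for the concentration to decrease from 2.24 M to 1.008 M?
21.12 s

From ln[A] = ln[A]₀ - k·t: t = ln([A]₀/[A])/k = ln(2.24/1.008)/0.0378 = ln(2.2222)/0.0378 = 0.7985/0.0378 = 21.12 s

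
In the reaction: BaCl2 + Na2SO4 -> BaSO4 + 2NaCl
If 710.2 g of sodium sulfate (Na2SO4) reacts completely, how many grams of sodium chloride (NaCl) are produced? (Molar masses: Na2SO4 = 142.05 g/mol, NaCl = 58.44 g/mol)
Moles of Na2SO4 = 710.2 g ÷ 142.05 g/mol = 4.99965 mol
Mole ratio: 2 mol NaCl / 1 mol Na2SO4
Moles of NaCl = 4.99965 × (2/1) = 9.9993 mol
Mass of NaCl = 9.9993 mol × 58.44 g/mol = 584.4 g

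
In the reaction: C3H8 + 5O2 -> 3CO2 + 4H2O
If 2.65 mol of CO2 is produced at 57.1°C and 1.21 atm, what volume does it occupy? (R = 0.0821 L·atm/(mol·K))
T = 57.1°C + 273.15 = 330.25 K
V = nRT/P = (2.65 × 0.0821 × 330.25) / 1.21
V = 59.38 L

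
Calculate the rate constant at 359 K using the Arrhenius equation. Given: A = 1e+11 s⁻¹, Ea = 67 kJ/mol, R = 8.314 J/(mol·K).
1.78e+01 s⁻¹

k = A·exp(-Ea/(R·T)) = 1e+11·exp(-67000/(8.314·359)) = 1e+11·exp(-22.4476) = 1e+11·1.7829e-10 = 1.78e+01 s⁻¹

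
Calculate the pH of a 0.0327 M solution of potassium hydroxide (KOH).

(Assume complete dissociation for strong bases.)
pH = 12.51

[OH⁻] = 0.0327 M for strong base. pOH = -log[OH⁻] = 1.49, pH = 14 - pOH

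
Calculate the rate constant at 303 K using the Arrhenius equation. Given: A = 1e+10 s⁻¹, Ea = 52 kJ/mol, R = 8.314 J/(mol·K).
1.08e+01 s⁻¹

k = A·exp(-Ea/(R·T)) = 1e+10·exp(-52000/(8.314·303)) = 1e+10·exp(-20.6419) = 1e+10·1.0847e-09 = 1.08e+01 s⁻¹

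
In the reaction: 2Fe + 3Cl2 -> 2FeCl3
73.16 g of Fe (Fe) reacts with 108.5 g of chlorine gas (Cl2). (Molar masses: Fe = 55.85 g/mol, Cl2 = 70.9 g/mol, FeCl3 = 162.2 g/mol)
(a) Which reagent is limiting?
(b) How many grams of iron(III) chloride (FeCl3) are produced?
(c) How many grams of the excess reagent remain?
(a) Cl2, (b) 165.5 g, (c) 16.18 g

Moles of Fe = 73.16 g ÷ 55.85 g/mol = 1.30994 mol
Moles of Cl2 = 108.5 g ÷ 70.9 g/mol = 1.53032 mol
Moles ÷ coefficient: Fe: 1.30994/2 = 0.655, Cl2: 1.53032/3 = 0.5101
(a) Cl2 has the smaller value, so Cl2 is the limiting reagent.
(b) Moles of FeCl3 = 1.53032 mol Cl2 × (2/3) = 1.02022 mol; mass = 1.02022 mol × 162.2 g/mol = 165.5 g
(c) Fe consumed = 1.53032 × (2/3) = 1.02022 mol; remaining = 1.30994 − 1.02022 = 0.289721 mol; mass = 0.289721 mol × 55.85 g/mol = 16.18 g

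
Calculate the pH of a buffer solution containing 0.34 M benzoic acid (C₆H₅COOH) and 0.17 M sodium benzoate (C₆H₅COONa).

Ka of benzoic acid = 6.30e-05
pH = 3.90

pKa = -log(6.30e-05) = 4.20. pH = pKa + log([A⁻]/[HA]) = 4.20 + log(0.17/0.34)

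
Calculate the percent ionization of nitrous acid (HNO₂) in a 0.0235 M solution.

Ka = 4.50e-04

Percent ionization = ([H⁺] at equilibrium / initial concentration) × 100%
Percent ionization = 12.9%

Let x = [H⁺]. Ka = x²/(C - x) ⇒ x² + (4.50e-04)x - (4.50e-04)(0.0235) = 0. x = 3.0347e-03. Percent = (3.0347e-03/0.0235) × 100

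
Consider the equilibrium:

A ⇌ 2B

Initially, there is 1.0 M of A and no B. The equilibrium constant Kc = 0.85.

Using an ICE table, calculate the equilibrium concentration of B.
[B] = 0.734 M

ICE: [A] = 1.0 − x, [B] = 2x.
Kc = (2x)²/(1.0 − x) = 0.85 ⇒ 4x² + 0.85x − 0.85 = 0.
x = (−0.85 + √(0.85² + 4·4·0.85))/(2·4) = (−0.85 + √14.322)/8 = 0.36681.
[B] = 2x = 0.734 M.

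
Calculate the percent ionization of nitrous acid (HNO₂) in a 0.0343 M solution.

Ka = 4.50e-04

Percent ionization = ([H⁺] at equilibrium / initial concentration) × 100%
Percent ionization = 10.8%

Let x = [H⁺]. Ka = x²/(C - x) ⇒ x² + (4.50e-04)x - (4.50e-04)(0.0343) = 0. x = 3.7102e-03. Percent = (3.7102e-03/0.0343) × 100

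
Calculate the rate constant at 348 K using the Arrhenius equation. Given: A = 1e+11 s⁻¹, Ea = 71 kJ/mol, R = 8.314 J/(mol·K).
2.20e+00 s⁻¹

k = A·exp(-Ea/(R·T)) = 1e+11·exp(-71000/(8.314·348)) = 1e+11·exp(-24.5397) = 1e+11·2.2006e-11 = 2.20e+00 s⁻¹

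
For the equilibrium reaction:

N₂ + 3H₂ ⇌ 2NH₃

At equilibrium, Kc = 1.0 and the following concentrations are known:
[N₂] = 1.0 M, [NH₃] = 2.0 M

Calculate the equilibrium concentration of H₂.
[H₂] = 1.5874 M

Kc = ([NH₃]^2) / ([N₂] × [H₂]^3) = 1.0
[H₂]^3 = (product terms)/(Kc · other reactant terms) = 4 / (1.0 · 1) = 4
[H₂] = (4)^(1/3) = 1.5874 M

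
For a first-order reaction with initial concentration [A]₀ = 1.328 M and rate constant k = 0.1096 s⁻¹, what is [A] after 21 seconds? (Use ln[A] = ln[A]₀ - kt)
0.1329 M

ln[A] = ln[A]₀ - k·t = ln(1.328) - (0.1096)·(21) = 0.2837 - 2.3016 = -2.0179
[A] = e^(-2.0179) = 0.1329 M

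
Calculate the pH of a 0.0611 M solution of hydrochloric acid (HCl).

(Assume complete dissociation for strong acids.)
pH = 1.21

[H⁺] = 0.0611 M for strong acid. pH = -log[H⁺] = -log(0.0611)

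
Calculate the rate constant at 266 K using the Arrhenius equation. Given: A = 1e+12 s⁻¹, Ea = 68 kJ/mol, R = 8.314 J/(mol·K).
4.43e-02 s⁻¹

k = A·exp(-Ea/(R·T)) = 1e+12·exp(-68000/(8.314·266)) = 1e+12·exp(-30.7480) = 1e+12·4.4290e-14 = 4.43e-02 s⁻¹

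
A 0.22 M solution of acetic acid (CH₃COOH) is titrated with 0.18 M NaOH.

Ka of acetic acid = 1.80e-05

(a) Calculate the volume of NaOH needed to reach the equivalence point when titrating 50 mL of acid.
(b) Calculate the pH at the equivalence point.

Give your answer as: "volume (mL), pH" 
V = 61.1 mL, pH = 8.87

(a) At equivalence: moles acid = moles base.
moles acid = 0.22 × 0.05 = 0.011 mol; V_NaOH = 0.011/0.18 = 0.06111 L = 61.1 mL.
(b) At equivalence, all acid → conjugate base A⁻ at [A⁻] = 0.011/0.1111 = 0.099 M.
Kb = Kw/Ka = 1.0e-14/1.80e-05 = 5.556e-10; [OH⁻] = √(Kb·[A⁻]) = 7.416e-06; pOH = 5.13; pH = 14 − pOH = 8.87.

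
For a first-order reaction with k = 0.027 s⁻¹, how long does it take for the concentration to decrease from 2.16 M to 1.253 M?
20.17 s

From ln[A] = ln[A]₀ - k·t: t = ln([A]₀/[A])/k = ln(2.16/1.253)/0.027 = ln(1.7239)/0.027 = 0.5446/0.027 = 20.17 s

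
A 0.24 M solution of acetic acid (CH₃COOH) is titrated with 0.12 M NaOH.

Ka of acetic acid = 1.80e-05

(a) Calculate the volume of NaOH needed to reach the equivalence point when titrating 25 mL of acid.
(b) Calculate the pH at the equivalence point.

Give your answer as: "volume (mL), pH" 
V = 50.0 mL, pH = 8.82

(a) At equivalence: moles acid = moles base.
moles acid = 0.24 × 0.025 = 0.006 mol; V_NaOH = 0.006/0.12 = 0.05 L = 50.0 mL.
(b) At equivalence, all acid → conjugate base A⁻ at [A⁻] = 0.006/0.075 = 0.08 M.
Kb = Kw/Ka = 1.0e-14/1.80e-05 = 5.556e-10; [OH⁻] = √(Kb·[A⁻]) = 6.667e-06; pOH = 5.18; pH = 14 − pOH = 8.82.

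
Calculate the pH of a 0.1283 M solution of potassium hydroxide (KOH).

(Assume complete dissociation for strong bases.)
pH = 13.11

[OH⁻] = 0.1283 M for strong base. pOH = -log[OH⁻] = 0.89, pH = 14 - pOH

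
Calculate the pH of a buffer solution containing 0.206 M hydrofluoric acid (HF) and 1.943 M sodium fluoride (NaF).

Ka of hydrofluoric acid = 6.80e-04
pH = 4.14

pKa = -log(6.80e-04) = 3.17. pH = pKa + log([A⁻]/[HA]) = 3.17 + log(1.943/0.206)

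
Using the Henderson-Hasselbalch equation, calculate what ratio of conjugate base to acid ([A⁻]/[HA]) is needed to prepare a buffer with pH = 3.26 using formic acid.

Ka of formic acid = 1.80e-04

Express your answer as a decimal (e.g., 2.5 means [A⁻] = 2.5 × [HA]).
[A⁻]/[HA] = 0.328

pKa = −log(1.80e-04) = 3.7447. pH = pKa + log([A⁻]/[HA]). 3.26 = 3.7447 + log(ratio). log(ratio) = 3.26 − 3.7447 = -0.4847. ratio = 10^(-0.4847) = 0.328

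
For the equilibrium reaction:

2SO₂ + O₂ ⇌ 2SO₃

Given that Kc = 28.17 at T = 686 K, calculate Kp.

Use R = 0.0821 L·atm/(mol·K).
K_p = 0.5002

Δn = (moles gaseous products) − (moles gaseous reactants) = -1
T = 686 K; RT = 0.0821 × 686 = 56.3206
Kp = Kc·(RT)^Δn = 28.17 × (56.3206)^-1 = 28.17 × 0.0177555 = 0.5002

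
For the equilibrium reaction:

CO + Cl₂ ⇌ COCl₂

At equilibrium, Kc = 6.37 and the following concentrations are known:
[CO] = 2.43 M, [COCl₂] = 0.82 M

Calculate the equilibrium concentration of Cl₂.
[Cl₂] = 0.0530 M

Kc = ([COCl₂]) / ([CO] × [Cl₂]) = 6.37
[Cl₂]^1 = (product terms)/(Kc · other reactant terms) = 0.82 / (6.37 · 2.43) = 0.052975
[Cl₂] = 0.0530 M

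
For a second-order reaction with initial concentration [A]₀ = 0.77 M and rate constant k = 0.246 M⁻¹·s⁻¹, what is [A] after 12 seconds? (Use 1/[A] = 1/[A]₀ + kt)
0.2353 M

1/[A] = 1/[A]₀ + k·t = 1/0.77 + (0.246)·(12) = 1.2987 + 2.9520 = 4.2507
[A] = 1/4.2507 = 0.2353 M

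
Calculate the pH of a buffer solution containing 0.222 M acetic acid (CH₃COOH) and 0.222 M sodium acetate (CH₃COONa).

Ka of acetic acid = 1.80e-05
pH = 4.74

pKa = -log(1.80e-05) = 4.74. pH = pKa + log([A⁻]/[HA]) = 4.74 + log(0.222/0.222)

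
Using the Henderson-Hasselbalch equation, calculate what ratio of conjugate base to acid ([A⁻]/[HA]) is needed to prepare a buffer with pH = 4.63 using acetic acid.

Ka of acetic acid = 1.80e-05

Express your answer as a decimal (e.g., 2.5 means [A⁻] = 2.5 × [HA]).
[A⁻]/[HA] = 0.768

pKa = −log(1.80e-05) = 4.7447. pH = pKa + log([A⁻]/[HA]). 4.63 = 4.7447 + log(ratio). log(ratio) = 4.63 − 4.7447 = -0.1147. ratio = 10^(-0.1147) = 0.768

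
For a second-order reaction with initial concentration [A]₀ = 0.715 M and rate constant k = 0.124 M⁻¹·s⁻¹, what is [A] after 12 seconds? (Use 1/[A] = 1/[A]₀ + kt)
0.3464 M

1/[A] = 1/[A]₀ + k·t = 1/0.715 + (0.124)·(12) = 1.3986 + 1.4880 = 2.8866
[A] = 1/2.8866 = 0.3464 M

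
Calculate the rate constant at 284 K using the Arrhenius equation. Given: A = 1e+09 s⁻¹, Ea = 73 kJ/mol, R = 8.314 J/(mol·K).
3.74e-05 s⁻¹

k = A·exp(-Ea/(R·T)) = 1e+09·exp(-73000/(8.314·284)) = 1e+09·exp(-30.9168) = 1e+09·3.7412e-14 = 3.74e-05 s⁻¹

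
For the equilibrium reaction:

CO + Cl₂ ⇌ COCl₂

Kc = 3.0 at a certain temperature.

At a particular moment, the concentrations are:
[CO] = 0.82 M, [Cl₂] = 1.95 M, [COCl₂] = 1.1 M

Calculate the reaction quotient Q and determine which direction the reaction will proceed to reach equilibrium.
Q = 0.688, Q < K, reaction proceeds forward (toward products)

Q = ([COCl₂]) / ([CO] × [Cl₂])
  = ((1.1)) / ((0.82)·(1.95)) = 1.1/1.599 = 0.6879
Since Q = 0.6879 < Kc = 3.0, the reaction proceeds forward (toward products) to reach equilibrium.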